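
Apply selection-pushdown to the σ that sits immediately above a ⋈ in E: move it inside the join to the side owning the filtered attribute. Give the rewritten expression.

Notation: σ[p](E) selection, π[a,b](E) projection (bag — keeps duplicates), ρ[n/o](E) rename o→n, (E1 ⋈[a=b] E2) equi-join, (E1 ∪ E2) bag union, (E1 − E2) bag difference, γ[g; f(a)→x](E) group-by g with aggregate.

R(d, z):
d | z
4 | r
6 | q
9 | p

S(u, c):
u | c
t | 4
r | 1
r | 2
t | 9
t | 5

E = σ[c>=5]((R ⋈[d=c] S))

σ filters on c, owned by the right side.
E' = (R ⋈[d=c] σ[c>=5](S))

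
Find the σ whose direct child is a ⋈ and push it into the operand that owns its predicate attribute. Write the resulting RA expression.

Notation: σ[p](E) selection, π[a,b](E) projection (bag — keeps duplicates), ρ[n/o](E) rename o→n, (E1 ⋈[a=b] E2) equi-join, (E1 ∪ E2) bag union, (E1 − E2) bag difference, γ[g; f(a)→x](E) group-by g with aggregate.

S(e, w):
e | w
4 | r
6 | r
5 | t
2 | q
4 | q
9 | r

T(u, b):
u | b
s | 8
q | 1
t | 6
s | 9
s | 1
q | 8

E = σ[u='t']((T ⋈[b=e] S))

σ filters on u, owned by the left side.
E' = (σ[u='t'](T) ⋈[b=e] S)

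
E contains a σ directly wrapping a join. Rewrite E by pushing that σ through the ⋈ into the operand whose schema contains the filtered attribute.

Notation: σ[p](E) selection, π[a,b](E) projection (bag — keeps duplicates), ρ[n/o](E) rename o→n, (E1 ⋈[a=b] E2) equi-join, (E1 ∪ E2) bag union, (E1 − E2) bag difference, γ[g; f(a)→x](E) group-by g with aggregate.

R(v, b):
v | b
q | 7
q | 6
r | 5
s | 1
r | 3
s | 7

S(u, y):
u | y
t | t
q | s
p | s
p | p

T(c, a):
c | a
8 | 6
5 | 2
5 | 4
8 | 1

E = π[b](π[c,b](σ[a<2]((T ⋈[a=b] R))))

σ filters on a, owned by the left side.
E' = π[b](π[c,b]((σ[a<2](T) ⋈[a=b] R)))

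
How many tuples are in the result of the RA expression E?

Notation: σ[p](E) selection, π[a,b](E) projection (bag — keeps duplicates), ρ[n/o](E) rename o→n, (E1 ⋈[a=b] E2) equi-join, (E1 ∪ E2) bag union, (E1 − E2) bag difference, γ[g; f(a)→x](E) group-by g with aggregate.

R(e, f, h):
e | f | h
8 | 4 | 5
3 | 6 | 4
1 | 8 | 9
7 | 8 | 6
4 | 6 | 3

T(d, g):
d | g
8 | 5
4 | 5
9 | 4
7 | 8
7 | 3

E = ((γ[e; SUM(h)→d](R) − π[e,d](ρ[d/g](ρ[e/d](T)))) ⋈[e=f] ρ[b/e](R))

Row counts bottom-up:
  R → 5
  γ[e; SUM(h)→d](R) → 5
  T → 5
  ρ[e/d](T) → 5
  ρ[d/g](ρ[e/d](T)) → 5
  π[e,d](ρ[d/g](ρ[e/d](T))) → 5
  (γ[e; SUM(h)→d](R) − π[e,d](ρ[d/g](ρ[e/d](T)))) → 4
  R → 5
  ρ[b/e](R) → 5
  ((γ[e; SUM(h)→d](R) − π[e,d](ρ[d/g](ρ[e/d](T)))) ⋈[e=f] ρ[b/e](R)) → 1

|E| = 1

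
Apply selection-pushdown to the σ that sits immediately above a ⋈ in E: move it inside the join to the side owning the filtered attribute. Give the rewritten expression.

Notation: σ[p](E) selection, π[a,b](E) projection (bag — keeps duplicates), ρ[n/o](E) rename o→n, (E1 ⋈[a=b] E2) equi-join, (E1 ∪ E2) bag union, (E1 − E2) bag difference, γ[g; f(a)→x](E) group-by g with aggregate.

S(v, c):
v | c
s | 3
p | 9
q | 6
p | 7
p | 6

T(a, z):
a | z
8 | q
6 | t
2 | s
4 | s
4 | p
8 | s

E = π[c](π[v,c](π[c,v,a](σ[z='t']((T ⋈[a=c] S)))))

σ filters on z, owned by the left side.
E' = π[c](π[v,c](π[c,v,a]((σ[z='t'](T) ⋈[a=c] S))))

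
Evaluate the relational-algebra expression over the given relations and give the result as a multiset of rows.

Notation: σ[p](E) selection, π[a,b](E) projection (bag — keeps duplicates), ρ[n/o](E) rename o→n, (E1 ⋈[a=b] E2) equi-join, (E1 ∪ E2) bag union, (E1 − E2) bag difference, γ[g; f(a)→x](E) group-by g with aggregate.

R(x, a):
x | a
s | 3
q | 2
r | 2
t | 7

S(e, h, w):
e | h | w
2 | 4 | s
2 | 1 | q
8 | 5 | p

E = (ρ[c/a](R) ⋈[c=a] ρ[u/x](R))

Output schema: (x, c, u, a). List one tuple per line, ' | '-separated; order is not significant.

Subexpression sizes:
  R → 4
  ρ[c/a](R) → 4
  R → 4
  ρ[u/x](R) → 4
  (ρ[c/a](R) ⋈[c=a] ρ[u/x](R)) → 6

== RESULT ==
x | c | u | a
q | 2 | q | 2
q | 2 | r | 2
r | 2 | q | 2
r | 2 | r | 2
s | 3 | s | 3
t | 7 | t | 7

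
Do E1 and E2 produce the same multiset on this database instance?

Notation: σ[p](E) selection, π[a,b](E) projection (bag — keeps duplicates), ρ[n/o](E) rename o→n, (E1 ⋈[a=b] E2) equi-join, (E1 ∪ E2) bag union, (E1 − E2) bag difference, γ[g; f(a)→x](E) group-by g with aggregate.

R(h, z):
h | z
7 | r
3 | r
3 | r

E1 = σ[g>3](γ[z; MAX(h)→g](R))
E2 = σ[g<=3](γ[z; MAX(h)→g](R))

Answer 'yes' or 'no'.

E1 subexpression sizes:
  R → 3
  γ[z; MAX(h)→g](R) → 1
  σ[g>3](γ[z; MAX(h)→g](R)) → 1
E2 subexpression sizes:
  R → 3
  γ[z; MAX(h)→g](R) → 1
  σ[g<=3](γ[z; MAX(h)→g](R)) → 0

E1 result:
z | g
r | 7
E2 result:
z | g
(0 rows)
Witness: ('r', 7) appears 1× in E1 but 0× in E2.

no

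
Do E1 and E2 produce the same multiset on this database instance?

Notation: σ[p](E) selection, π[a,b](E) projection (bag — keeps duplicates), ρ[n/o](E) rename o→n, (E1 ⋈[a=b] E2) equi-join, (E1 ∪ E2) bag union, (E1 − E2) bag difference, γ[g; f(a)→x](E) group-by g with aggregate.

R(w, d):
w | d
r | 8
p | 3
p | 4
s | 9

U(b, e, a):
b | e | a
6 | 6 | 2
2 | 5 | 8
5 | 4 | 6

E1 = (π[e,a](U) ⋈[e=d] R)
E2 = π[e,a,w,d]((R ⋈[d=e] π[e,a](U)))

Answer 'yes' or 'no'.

E1 per-node cardinality:
  U → 3
  π[e,a](U) → 3
  R → 4
  (π[e,a](U) ⋈[e=d] R) → 1
E2 per-node cardinality:
  R → 4
  U → 3
  π[e,a](U) → 3
  (R ⋈[d=e] π[e,a](U)) → 1
  π[e,a,w,d]((R ⋈[d=e] π[e,a](U))) → 1

E1 and E2 produce the same multiset:
e | a | w | d
4 | 6 | p | 4

yes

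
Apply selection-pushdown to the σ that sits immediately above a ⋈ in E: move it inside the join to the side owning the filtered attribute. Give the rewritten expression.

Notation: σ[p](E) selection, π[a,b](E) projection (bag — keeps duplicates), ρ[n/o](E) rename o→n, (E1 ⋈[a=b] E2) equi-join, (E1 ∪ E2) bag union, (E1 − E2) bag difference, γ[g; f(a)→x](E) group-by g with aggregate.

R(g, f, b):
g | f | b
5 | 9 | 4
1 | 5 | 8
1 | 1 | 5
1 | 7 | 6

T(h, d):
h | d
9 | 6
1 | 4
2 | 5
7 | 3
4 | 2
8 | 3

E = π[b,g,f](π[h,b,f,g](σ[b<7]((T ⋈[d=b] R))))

σ filters on b, owned by the right side.
E' = π[b,g,f](π[h,b,f,g]((T ⋈[d=b] σ[b<7](R))))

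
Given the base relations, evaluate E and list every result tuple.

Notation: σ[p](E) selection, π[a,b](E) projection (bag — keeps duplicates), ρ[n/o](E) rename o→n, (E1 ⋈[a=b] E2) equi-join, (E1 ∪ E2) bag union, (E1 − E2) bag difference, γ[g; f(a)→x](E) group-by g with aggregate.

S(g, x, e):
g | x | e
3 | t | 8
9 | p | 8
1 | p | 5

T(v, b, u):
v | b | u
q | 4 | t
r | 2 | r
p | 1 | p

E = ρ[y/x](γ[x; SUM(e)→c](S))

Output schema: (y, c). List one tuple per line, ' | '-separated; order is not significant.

Per-node cardinality:
  S → 3
  γ[x; SUM(e)→c](S) → 2
  ρ[y/x](γ[x; SUM(e)→c](S)) → 2

== RESULT ==
y | c
p | 13
t | 8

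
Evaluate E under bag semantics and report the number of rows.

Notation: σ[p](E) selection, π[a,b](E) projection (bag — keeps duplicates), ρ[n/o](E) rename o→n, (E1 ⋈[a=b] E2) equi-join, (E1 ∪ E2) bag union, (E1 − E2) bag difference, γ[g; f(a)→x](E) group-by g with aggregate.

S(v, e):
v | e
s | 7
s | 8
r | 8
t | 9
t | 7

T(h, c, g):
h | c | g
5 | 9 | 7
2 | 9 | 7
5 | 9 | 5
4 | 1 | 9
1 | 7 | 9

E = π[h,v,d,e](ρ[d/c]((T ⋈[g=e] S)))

Row counts bottom-up:
  T → 5
  S → 5
  (T ⋈[g=e] S) → 6
  ρ[d/c]((T ⋈[g=e] S)) → 6
  π[h,v,d,e](ρ[d/c]((T ⋈[g=e] S))) → 6

|E| = 6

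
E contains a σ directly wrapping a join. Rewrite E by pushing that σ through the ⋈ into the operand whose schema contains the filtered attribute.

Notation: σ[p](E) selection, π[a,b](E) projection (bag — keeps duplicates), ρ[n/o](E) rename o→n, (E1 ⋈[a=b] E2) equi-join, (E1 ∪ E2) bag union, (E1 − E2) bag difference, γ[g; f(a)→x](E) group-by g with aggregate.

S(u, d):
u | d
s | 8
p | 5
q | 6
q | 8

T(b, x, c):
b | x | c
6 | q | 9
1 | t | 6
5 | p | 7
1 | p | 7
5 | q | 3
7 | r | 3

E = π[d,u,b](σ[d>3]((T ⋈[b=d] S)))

σ filters on d, owned by the right side.
E' = π[d,u,b]((T ⋈[b=d] σ[d>3](S)))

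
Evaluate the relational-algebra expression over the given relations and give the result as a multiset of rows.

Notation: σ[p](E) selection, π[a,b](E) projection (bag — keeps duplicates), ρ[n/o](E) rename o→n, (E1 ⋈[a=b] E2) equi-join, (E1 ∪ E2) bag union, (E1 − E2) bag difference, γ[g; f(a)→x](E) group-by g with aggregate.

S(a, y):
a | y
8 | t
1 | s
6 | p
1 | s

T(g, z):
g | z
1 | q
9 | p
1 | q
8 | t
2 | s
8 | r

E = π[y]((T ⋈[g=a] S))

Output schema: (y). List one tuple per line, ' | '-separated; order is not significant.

Stepwise |·|:
  T → 6
  S → 4
  (T ⋈[g=a] S) → 6
  π[y]((T ⋈[g=a] S)) → 6

== RESULT ==
y
s
s
s
s
t
t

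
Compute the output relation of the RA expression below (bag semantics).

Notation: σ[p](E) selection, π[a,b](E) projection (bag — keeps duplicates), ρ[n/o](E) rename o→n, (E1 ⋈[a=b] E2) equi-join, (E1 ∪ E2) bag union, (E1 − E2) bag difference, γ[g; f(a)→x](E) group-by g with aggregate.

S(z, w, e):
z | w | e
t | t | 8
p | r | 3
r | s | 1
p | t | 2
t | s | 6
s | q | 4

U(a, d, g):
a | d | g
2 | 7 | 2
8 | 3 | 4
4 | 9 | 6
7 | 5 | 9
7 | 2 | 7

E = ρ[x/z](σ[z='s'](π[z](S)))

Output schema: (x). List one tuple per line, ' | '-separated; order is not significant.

Per-node cardinality:
  S → 6
  π[z](S) → 6
  σ[z='s'](π[z](S)) → 1
  ρ[x/z](σ[z='s'](π[z](S))) → 1

== RESULT ==
x
s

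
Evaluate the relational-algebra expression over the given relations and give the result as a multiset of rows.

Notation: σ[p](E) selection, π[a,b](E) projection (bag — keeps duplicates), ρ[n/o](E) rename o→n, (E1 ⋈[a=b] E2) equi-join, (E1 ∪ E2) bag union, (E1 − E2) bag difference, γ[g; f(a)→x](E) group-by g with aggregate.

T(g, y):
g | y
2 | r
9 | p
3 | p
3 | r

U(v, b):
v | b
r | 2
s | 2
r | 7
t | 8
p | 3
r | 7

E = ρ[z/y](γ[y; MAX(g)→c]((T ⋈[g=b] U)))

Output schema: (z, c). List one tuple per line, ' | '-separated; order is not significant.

Row counts bottom-up:
  T → 4
  U → 6
  (T ⋈[g=b] U) → 4
  γ[y; MAX(g)→c]((T ⋈[g=b] U)) → 2
  ρ[z/y](γ[y; MAX(g)→c]((T ⋈[g=b] U))) → 2

== RESULT ==
z | c
p | 3
r | 3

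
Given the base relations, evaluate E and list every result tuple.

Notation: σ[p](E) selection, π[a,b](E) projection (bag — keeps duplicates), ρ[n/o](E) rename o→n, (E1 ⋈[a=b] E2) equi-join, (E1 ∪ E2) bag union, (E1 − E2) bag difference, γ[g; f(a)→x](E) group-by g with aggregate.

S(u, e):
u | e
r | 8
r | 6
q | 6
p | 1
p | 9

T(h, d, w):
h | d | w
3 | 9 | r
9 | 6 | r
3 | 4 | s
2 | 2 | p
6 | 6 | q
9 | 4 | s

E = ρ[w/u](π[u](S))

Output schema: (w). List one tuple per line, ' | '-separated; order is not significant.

Row counts bottom-up:
  S → 5
  π[u](S) → 5
  ρ[w/u](π[u](S)) → 5

== RESULT ==
w
p
p
q
r
r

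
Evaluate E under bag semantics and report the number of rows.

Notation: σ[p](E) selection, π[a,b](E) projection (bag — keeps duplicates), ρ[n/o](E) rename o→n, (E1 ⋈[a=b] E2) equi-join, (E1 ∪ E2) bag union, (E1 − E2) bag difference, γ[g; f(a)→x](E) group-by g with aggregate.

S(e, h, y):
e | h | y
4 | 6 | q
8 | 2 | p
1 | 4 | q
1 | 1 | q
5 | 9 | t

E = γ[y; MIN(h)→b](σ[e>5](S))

Row counts bottom-up:
  S → 5
  σ[e>5](S) → 1
  γ[y; MIN(h)→b](σ[e>5](S)) → 1

|E| = 1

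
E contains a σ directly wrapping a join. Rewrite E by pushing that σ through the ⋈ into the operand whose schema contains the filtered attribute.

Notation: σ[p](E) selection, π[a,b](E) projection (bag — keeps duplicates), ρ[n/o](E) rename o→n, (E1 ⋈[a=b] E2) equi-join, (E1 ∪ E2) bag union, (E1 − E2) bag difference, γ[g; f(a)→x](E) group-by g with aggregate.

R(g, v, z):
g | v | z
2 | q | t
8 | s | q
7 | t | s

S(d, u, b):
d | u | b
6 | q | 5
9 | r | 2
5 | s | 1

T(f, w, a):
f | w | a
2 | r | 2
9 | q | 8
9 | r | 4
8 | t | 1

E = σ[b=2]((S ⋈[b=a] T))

σ filters on b, owned by the left side.
E' = (σ[b=2](S) ⋈[b=a] T)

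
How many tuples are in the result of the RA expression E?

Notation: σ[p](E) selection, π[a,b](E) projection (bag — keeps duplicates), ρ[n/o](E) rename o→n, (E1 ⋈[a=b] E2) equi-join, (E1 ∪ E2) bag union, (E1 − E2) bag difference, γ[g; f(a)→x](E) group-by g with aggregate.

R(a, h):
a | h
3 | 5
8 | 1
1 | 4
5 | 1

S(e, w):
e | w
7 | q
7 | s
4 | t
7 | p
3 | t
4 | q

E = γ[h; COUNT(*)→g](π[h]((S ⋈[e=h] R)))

Row counts bottom-up:
  S → 6
  R → 4
  (S ⋈[e=h] R) → 2
  π[h]((S ⋈[e=h] R)) → 2
  γ[h; COUNT(*)→g](π[h]((S ⋈[e=h] R))) → 1

|E| = 1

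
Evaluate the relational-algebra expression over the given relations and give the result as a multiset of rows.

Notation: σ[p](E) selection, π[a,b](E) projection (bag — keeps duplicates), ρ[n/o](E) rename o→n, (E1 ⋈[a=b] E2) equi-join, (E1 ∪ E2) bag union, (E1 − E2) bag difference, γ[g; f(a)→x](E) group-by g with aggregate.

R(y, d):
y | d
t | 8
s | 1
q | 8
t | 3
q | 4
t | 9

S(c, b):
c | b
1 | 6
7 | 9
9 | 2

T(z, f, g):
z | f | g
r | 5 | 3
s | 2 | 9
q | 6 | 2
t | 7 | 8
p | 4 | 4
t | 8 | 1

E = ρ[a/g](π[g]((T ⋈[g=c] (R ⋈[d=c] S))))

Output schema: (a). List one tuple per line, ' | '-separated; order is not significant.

Subexpression sizes:
  T → 6
  R → 6
  S → 3
  (R ⋈[d=c] S) → 2
  (T ⋈[g=c] (R ⋈[d=c] S)) → 2
  π[g]((T ⋈[g=c] (R ⋈[d=c] S))) → 2
  ρ[a/g](π[g]((T ⋈[g=c] (R ⋈[d=c] S)))) → 2

== RESULT ==
a
1
9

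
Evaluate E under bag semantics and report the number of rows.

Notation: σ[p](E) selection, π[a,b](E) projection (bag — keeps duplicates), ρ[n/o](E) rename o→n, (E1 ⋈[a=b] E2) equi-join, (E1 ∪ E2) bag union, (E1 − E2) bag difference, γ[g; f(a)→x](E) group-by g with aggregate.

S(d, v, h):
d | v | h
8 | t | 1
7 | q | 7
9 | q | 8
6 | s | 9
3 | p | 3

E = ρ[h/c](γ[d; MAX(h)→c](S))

Stepwise |·|:
  S → 5
  γ[d; MAX(h)→c](S) → 5
  ρ[h/c](γ[d; MAX(h)→c](S)) → 5

|E| = 5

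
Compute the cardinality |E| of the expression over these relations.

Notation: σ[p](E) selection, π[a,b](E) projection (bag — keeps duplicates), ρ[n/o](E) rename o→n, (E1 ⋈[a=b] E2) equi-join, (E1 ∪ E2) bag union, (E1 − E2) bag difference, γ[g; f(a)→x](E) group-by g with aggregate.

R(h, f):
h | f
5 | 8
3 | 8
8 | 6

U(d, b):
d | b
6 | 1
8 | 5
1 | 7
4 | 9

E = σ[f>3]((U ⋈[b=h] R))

Row counts bottom-up:
  U → 4
  R → 3
  (U ⋈[b=h] R) → 1
  σ[f>3]((U ⋈[b=h] R)) → 1

|E| = 1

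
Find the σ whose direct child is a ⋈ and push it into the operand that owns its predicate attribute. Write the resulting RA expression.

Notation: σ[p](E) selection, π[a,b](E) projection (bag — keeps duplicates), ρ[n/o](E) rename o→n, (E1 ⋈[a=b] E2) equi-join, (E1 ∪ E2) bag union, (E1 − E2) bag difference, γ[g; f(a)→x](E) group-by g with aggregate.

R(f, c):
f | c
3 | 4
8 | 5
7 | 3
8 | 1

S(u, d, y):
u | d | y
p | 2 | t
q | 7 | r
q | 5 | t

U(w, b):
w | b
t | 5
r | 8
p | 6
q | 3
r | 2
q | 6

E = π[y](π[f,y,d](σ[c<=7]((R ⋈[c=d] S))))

σ filters on c, owned by the left side.
E' = π[y](π[f,y,d]((σ[c<=7](R) ⋈[c=d] S)))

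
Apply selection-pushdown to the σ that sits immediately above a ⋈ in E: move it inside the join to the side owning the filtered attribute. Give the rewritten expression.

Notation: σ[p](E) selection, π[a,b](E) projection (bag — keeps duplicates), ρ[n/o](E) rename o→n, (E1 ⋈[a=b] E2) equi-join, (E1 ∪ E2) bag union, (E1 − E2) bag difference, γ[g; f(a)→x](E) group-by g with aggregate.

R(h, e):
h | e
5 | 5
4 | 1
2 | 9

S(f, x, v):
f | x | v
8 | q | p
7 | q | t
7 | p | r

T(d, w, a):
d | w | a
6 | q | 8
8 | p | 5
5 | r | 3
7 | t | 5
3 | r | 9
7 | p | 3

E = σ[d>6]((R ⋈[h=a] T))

σ filters on d, owned by the right side.
E' = (R ⋈[h=a] σ[d>6](T))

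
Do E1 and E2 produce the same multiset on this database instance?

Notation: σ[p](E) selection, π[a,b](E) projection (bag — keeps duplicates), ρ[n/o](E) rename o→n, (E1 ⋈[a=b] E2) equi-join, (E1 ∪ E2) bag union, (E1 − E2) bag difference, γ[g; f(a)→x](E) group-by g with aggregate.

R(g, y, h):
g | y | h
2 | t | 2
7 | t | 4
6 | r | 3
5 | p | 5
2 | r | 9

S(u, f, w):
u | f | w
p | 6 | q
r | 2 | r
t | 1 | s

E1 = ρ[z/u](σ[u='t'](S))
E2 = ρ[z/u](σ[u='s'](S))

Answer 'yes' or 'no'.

E1 stepwise |·|:
  S → 3
  σ[u='t'](S) → 1
  ρ[z/u](σ[u='t'](S)) → 1
E2 stepwise |·|:
  S → 3
  σ[u='s'](S) → 0
  ρ[z/u](σ[u='s'](S)) → 0

E1 result:
z | f | w
t | 1 | s
E2 result:
z | f | w
(0 rows)
Witness: ('t', 1, 's') appears 1× in E1 but 0× in E2.

no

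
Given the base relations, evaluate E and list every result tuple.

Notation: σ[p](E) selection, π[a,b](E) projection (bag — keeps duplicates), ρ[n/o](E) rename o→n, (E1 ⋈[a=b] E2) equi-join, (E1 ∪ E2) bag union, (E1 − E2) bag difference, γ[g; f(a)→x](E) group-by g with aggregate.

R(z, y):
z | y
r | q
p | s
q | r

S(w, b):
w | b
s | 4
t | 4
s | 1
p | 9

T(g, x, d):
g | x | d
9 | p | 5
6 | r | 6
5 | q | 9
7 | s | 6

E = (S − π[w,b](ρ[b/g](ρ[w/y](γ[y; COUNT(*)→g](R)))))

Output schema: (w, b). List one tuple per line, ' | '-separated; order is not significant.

Row counts bottom-up:
  S → 4
  R → 3
  γ[y; COUNT(*)→g](R) → 3
  ρ[w/y](γ[y; COUNT(*)→g](R)) → 3
  ρ[b/g](ρ[w/y](γ[y; COUNT(*)→g](R))) → 3
  π[w,b](ρ[b/g](ρ[w/y](γ[y; COUNT(*)→g](R)))) → 3
  (S − π[w,b](ρ[b/g](ρ[w/y](γ[y; COUNT(*)→g](R))))) → 3

== RESULT ==
w | b
p | 9
s | 4
t | 4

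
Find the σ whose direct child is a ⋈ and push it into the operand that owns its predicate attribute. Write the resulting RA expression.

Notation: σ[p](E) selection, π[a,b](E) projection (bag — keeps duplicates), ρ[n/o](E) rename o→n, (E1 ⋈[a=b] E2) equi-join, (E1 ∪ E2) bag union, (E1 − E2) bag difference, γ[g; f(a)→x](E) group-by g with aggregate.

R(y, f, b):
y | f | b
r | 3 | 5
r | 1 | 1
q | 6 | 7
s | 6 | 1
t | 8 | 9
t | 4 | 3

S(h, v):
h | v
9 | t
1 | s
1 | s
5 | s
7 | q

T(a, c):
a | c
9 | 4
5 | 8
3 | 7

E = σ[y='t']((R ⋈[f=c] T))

σ filters on y, owned by the left side.
E' = (σ[y='t'](R) ⋈[f=c] T)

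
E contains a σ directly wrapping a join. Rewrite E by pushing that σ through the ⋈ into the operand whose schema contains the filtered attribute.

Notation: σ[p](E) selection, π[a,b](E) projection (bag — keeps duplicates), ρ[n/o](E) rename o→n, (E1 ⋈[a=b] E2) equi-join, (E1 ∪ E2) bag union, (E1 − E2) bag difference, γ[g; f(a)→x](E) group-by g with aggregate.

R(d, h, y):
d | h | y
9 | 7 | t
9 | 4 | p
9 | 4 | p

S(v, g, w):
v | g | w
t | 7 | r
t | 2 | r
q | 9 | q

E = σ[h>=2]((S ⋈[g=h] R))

σ filters on h, owned by the right side.
E' = (S ⋈[g=h] σ[h>=2](R))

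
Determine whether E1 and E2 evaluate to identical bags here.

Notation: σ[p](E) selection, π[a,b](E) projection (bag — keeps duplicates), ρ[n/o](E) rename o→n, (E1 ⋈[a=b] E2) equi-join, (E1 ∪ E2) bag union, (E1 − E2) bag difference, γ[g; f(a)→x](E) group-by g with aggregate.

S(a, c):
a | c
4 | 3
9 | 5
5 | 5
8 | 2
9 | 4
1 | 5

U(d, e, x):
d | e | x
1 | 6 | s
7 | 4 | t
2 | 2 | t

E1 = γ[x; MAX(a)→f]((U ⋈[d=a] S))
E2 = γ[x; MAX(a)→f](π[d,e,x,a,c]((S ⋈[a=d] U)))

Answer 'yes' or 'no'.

E1 per-node cardinality:
  U → 3
  S → 6
  (U ⋈[d=a] S) → 1
  γ[x; MAX(a)→f]((U ⋈[d=a] S)) → 1
E2 per-node cardinality:
  S → 6
  U → 3
  (S ⋈[a=d] U) → 1
  π[d,e,x,a,c]((S ⋈[a=d] U)) → 1
  γ[x; MAX(a)→f](π[d,e,x,a,c]((S ⋈[a=d] U))) → 1

E1 and E2 produce the same multiset:
x | f
s | 1

yes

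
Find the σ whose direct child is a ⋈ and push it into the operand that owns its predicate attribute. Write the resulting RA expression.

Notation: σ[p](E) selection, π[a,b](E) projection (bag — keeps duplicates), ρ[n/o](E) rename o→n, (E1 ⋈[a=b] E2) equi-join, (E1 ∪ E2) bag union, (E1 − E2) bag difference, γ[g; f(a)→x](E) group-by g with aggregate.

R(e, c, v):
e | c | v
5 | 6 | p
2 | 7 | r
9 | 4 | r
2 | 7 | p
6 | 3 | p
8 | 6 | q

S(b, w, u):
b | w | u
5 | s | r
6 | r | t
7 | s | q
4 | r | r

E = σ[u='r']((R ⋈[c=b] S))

σ filters on u, owned by the right side.
E' = (R ⋈[c=b] σ[u='r'](S))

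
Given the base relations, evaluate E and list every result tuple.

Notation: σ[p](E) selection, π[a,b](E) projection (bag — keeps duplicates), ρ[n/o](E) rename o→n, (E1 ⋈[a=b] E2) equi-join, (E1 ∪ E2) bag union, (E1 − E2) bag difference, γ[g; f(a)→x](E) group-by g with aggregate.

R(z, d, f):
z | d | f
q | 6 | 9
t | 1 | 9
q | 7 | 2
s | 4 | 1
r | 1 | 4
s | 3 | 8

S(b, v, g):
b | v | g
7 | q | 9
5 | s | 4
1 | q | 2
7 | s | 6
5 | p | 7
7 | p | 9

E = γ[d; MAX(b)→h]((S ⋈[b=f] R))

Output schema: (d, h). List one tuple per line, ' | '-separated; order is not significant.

Per-node cardinality:
  S → 6
  R → 6
  (S ⋈[b=f] R) → 1
  γ[d; MAX(b)→h]((S ⋈[b=f] R)) → 1

== RESULT ==
d | h
4 | 1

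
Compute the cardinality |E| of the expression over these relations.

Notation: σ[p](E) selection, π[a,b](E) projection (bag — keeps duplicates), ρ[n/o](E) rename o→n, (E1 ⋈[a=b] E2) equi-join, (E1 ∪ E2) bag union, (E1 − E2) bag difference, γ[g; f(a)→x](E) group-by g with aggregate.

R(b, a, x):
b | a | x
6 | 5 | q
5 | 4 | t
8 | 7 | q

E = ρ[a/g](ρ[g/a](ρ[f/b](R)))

Subexpression sizes:
  R → 3
  ρ[f/b](R) → 3
  ρ[g/a](ρ[f/b](R)) → 3
  ρ[a/g](ρ[g/a](ρ[f/b](R))) → 3

|E| = 3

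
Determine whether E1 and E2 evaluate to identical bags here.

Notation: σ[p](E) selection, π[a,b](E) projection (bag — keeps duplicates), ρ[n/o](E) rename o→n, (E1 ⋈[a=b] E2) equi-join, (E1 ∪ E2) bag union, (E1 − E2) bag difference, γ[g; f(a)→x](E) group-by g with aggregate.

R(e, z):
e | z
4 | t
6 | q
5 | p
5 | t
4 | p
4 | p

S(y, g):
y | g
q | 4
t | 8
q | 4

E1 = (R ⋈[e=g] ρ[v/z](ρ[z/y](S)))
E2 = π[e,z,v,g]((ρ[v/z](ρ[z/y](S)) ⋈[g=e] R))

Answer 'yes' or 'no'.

E1 subexpression sizes:
  R → 6
  S → 3
  ρ[z/y](S) → 3
  ρ[v/z](ρ[z/y](S)) → 3
  (R ⋈[e=g] ρ[v/z](ρ[z/y](S))) → 6
E2 subexpression sizes:
  S → 3
  ρ[z/y](S) → 3
  ρ[v/z](ρ[z/y](S)) → 3
  R → 6
  (ρ[v/z](ρ[z/y](S)) ⋈[g=e] R) → 6
  π[e,z,v,g]((ρ[v/z](ρ[z/y](S)) ⋈[g=e] R)) → 6

E1 and E2 produce the same multiset:
e | z | v | g
4 | p | q | 4
4 | p | q | 4
4 | p | q | 4
4 | p | q | 4
4 | t | q | 4
4 | t | q | 4

yes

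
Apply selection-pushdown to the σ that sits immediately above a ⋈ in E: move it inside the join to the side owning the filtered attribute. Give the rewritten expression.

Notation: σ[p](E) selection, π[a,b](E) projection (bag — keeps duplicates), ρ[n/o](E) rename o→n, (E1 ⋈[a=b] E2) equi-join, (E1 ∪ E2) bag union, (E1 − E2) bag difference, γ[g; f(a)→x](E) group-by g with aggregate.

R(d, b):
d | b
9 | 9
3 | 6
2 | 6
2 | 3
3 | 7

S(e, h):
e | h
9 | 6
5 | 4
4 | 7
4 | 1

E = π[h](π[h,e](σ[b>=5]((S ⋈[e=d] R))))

σ filters on b, owned by the right side.
E' = π[h](π[h,e]((S ⋈[e=d] σ[b>=5](R))))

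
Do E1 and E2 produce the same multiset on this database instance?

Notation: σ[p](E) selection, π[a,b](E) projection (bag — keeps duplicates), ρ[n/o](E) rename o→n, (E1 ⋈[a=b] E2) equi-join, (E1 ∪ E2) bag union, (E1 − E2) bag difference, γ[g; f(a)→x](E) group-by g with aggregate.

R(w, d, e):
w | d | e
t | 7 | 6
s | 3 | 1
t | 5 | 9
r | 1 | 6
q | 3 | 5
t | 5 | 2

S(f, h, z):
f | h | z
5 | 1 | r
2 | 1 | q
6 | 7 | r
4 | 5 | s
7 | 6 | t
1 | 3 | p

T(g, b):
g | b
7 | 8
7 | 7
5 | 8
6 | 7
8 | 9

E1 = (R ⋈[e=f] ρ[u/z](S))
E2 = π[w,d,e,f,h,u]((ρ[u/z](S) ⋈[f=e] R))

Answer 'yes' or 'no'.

E1 stepwise |·|:
  R → 6
  S → 6
  ρ[u/z](S) → 6
  (R ⋈[e=f] ρ[u/z](S)) → 5
E2 stepwise |·|:
  S → 6
  ρ[u/z](S) → 6
  R → 6
  (ρ[u/z](S) ⋈[f=e] R) → 5
  π[w,d,e,f,h,u]((ρ[u/z](S) ⋈[f=e] R)) → 5

E1 and E2 produce the same multiset:
w | d | e | f | h | u
q | 3 | 5 | 5 | 1 | r
r | 1 | 6 | 6 | 7 | r
s | 3 | 1 | 1 | 3 | p
t | 5 | 2 | 2 | 1 | q
t | 7 | 6 | 6 | 7 | r

yes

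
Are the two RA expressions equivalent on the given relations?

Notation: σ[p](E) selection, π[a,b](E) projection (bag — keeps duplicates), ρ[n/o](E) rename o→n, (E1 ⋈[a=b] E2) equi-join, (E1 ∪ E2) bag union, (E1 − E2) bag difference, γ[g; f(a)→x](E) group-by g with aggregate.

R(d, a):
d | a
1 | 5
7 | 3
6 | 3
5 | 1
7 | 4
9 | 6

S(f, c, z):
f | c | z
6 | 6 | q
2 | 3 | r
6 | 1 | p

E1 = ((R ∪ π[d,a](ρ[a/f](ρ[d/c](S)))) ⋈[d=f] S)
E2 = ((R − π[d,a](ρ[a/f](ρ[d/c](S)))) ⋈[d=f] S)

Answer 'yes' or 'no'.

E1 per-node cardinality:
  R → 6
  S → 3
  ρ[d/c](S) → 3
  ρ[a/f](ρ[d/c](S)) → 3
  π[d,a](ρ[a/f](ρ[d/c](S))) → 3
  (R ∪ π[d,a](ρ[a/f](ρ[d/c](S)))) → 9
  S → 3
  ((R ∪ π[d,a](ρ[a/f](ρ[d/c](S)))) ⋈[d=f] S) → 4
E2 per-node cardinality:
  R → 6
  S → 3
  ρ[d/c](S) → 3
  ρ[a/f](ρ[d/c](S)) → 3
  π[d,a](ρ[a/f](ρ[d/c](S))) → 3
  (R − π[d,a](ρ[a/f](ρ[d/c](S)))) → 6
  S → 3
  ((R − π[d,a](ρ[a/f](ρ[d/c](S)))) ⋈[d=f] S) → 2

E1 result:
d | a | f | c | z
6 | 3 | 6 | 1 | p
6 | 3 | 6 | 6 | q
6 | 6 | 6 | 1 | p
6 | 6 | 6 | 6 | q
E2 result:
d | a | f | c | z
6 | 3 | 6 | 1 | p
6 | 3 | 6 | 6 | q
Witness: (6, 6, 6, 1, 'p') appears 1× in E1 but 0× in E2.

no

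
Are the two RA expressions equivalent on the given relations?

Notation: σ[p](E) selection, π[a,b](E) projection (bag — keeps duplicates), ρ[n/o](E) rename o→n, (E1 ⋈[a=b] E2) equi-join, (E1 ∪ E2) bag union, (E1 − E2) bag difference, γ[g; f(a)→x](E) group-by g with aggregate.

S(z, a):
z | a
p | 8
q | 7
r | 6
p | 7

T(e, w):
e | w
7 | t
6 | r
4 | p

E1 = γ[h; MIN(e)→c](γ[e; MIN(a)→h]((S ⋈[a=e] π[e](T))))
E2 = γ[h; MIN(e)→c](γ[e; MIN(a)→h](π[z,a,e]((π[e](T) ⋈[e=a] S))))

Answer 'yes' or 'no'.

E1 stepwise |·|:
  S → 4
  T → 3
  π[e](T) → 3
  (S ⋈[a=e] π[e](T)) → 3
  γ[e; MIN(a)→h]((S ⋈[a=e] π[e](T))) → 2
  γ[h; MIN(e)→c](γ[e; MIN(a)→h]((S ⋈[a=e] π[e](T)))) → 2
E2 stepwise |·|:
  T → 3
  π[e](T) → 3
  S → 4
  (π[e](T) ⋈[e=a] S) → 3
  π[z,a,e]((π[e](T) ⋈[e=a] S)) → 3
  γ[e; MIN(a)→h](π[z,a,e]((π[e](T) ⋈[e=a] S))) → 2
  γ[h; MIN(e)→c](γ[e; MIN(a)→h](π[z,a,e]((π[e](T) ⋈[e=a] S)))) → 2

E1 and E2 produce the same multiset:
h | c
6 | 6
7 | 7

yes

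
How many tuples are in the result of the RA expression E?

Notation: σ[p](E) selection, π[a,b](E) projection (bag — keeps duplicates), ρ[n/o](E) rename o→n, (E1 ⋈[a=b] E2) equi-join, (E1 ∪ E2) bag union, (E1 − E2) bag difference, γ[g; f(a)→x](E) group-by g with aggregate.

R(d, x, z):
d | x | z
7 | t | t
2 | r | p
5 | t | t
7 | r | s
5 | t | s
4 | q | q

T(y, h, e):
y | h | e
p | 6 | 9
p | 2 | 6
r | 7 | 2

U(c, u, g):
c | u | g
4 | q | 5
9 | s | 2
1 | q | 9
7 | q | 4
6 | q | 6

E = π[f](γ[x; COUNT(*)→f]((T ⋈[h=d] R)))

Per-node cardinality:
  T → 3
  R → 6
  (T ⋈[h=d] R) → 3
  γ[x; COUNT(*)→f]((T ⋈[h=d] R)) → 2
  π[f](γ[x; COUNT(*)→f]((T ⋈[h=d] R))) → 2

|E| = 2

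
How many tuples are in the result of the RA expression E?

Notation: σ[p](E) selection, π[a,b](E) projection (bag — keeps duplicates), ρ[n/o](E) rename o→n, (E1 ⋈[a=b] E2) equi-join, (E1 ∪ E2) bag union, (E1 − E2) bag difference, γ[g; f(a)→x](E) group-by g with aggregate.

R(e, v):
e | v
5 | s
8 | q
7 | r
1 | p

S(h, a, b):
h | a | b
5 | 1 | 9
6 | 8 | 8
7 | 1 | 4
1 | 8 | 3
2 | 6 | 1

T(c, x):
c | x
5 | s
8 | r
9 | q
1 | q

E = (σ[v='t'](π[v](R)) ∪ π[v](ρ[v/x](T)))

Row counts bottom-up:
  R → 4
  π[v](R) → 4
  σ[v='t'](π[v](R)) → 0
  T → 4
  ρ[v/x](T) → 4
  π[v](ρ[v/x](T)) → 4
  (σ[v='t'](π[v](R)) ∪ π[v](ρ[v/x](T))) → 4

|E| = 4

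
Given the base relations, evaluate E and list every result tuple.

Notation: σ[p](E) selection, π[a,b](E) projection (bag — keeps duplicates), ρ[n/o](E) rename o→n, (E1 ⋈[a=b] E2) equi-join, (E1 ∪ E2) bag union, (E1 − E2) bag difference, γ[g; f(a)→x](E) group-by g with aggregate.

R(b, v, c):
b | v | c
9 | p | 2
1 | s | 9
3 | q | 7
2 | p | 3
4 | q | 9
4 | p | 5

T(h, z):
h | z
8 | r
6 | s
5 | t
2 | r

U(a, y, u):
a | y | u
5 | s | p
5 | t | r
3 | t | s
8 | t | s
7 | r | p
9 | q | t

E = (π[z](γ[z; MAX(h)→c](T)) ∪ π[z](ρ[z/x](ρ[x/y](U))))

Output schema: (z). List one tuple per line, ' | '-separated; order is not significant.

Stepwise |·|:
  T → 4
  γ[z; MAX(h)→c](T) → 3
  π[z](γ[z; MAX(h)→c](T)) → 3
  U → 6
  ρ[x/y](U) → 6
  ρ[z/x](ρ[x/y](U)) → 6
  π[z](ρ[z/x](ρ[x/y](U))) → 6
  (π[z](γ[z; MAX(h)→c](T)) ∪ π[z](ρ[z/x](ρ[x/y](U)))) → 9

== RESULT ==
z
q
r
r
s
s
t
t
t
t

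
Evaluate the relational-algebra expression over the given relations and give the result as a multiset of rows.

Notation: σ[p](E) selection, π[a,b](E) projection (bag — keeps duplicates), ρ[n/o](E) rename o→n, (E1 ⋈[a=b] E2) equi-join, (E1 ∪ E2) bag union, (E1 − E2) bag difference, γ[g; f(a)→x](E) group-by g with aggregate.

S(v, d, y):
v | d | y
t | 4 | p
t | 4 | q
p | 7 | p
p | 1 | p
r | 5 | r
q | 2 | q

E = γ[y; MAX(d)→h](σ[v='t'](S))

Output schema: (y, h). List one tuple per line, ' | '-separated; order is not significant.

Subexpression sizes:
  S → 6
  σ[v='t'](S) → 2
  γ[y; MAX(d)→h](σ[v='t'](S)) → 2

== RESULT ==
y | h
p | 4
q | 4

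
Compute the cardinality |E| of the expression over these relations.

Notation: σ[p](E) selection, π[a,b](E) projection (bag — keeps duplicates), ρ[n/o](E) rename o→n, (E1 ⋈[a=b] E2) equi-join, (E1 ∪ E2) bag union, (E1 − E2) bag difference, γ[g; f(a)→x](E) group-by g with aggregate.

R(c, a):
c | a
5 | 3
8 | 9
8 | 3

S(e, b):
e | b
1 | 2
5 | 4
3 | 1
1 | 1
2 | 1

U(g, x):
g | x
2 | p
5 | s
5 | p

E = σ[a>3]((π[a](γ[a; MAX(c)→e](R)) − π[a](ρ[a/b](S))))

Row counts bottom-up:
  R → 3
  γ[a; MAX(c)→e](R) → 2
  π[a](γ[a; MAX(c)→e](R)) → 2
  S → 5
  ρ[a/b](S) → 5
  π[a](ρ[a/b](S)) → 5
  (π[a](γ[a; MAX(c)→e](R)) − π[a](ρ[a/b](S))) → 2
  σ[a>3]((π[a](γ[a; MAX(c)→e](R)) − π[a](ρ[a/b](S)))) → 1

|E| = 1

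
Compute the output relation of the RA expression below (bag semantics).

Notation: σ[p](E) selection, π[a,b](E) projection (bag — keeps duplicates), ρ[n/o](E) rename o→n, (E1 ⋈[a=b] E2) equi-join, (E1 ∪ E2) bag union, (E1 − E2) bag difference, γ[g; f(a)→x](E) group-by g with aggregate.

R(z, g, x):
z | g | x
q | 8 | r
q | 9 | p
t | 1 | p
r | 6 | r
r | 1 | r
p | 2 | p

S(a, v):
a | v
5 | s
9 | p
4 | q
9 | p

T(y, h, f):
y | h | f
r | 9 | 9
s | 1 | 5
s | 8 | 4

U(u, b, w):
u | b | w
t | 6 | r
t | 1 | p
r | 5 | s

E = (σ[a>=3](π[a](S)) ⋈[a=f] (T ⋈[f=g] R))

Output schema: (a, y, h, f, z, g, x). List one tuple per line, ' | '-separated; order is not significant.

Stepwise |·|:
  S → 4
  π[a](S) → 4
  σ[a>=3](π[a](S)) → 4
  T → 3
  R → 6
  (T ⋈[f=g] R) → 1
  (σ[a>=3](π[a](S)) ⋈[a=f] (T ⋈[f=g] R)) → 2

== RESULT ==
a | y | h | f | z | g | x
9 | r | 9 | 9 | q | 9 | p
9 | r | 9 | 9 | q | 9 | p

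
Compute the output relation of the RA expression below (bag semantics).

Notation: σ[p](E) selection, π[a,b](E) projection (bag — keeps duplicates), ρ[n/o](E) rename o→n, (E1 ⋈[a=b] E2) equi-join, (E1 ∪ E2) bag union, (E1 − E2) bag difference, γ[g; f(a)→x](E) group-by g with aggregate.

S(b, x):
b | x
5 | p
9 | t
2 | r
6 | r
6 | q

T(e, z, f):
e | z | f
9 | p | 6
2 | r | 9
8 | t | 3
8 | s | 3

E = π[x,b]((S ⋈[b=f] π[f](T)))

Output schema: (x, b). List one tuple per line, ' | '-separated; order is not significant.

Per-node cardinality:
  S → 5
  T → 4
  π[f](T) → 4
  (S ⋈[b=f] π[f](T)) → 3
  π[x,b]((S ⋈[b=f] π[f](T))) → 3

== RESULT ==
x | b
q | 6
r | 6
t | 9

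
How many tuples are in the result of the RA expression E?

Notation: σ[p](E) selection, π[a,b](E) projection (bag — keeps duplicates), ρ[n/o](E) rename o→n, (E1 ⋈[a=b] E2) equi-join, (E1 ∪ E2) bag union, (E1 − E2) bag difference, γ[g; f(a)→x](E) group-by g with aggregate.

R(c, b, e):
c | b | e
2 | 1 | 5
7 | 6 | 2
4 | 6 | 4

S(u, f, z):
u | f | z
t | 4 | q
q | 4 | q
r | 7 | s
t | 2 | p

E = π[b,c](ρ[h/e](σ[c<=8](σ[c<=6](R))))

Subexpression sizes:
  R → 3
  σ[c<=6](R) → 2
  σ[c<=8](σ[c<=6](R)) → 2
  ρ[h/e](σ[c<=8](σ[c<=6](R))) → 2
  π[b,c](ρ[h/e](σ[c<=8](σ[c<=6](R)))) → 2

|E| = 2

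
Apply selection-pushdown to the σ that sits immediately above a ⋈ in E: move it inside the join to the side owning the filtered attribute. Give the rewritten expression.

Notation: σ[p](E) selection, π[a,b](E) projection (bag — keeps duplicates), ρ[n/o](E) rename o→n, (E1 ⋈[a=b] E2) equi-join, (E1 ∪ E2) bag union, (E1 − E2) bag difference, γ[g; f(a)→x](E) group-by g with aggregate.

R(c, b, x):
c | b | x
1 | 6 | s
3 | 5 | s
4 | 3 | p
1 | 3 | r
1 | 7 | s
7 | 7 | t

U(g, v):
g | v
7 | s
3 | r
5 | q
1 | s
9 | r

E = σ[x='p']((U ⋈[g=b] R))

σ filters on x, owned by the right side.
E' = (U ⋈[g=b] σ[x='p'](R))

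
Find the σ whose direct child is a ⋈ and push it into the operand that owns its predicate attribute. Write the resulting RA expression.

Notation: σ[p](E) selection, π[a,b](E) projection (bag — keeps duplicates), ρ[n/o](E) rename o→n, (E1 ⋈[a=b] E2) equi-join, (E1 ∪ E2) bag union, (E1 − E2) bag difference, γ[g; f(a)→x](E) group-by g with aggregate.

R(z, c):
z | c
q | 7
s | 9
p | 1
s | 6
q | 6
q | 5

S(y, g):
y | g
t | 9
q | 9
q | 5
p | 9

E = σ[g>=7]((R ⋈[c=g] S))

σ filters on g, owned by the right side.
E' = (R ⋈[c=g] σ[g>=7](S))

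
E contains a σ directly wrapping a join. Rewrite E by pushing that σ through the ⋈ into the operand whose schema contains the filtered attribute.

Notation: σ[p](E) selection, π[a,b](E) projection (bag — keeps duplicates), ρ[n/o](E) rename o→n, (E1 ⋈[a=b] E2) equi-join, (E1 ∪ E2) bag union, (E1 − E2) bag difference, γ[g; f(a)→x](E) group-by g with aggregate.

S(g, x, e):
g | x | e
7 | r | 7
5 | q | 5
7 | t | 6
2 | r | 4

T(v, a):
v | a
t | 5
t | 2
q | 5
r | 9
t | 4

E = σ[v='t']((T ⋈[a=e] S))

σ filters on v, owned by the left side.
E' = (σ[v='t'](T) ⋈[a=e] S)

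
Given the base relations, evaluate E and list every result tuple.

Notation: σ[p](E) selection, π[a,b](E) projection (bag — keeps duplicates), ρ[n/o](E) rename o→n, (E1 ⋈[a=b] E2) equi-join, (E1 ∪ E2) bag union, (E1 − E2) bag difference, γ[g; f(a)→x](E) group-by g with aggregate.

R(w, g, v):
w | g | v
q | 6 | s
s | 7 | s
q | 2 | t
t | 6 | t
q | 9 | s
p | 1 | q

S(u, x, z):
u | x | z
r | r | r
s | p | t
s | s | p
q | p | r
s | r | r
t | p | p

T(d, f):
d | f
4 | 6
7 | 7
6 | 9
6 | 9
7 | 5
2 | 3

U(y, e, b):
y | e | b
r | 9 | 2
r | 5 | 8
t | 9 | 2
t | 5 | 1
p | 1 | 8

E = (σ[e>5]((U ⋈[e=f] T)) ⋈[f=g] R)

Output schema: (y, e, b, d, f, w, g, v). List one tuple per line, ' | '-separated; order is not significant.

Per-node cardinality:
  U → 5
  T → 6
  (U ⋈[e=f] T) → 6
  σ[e>5]((U ⋈[e=f] T)) → 4
  R → 6
  (σ[e>5]((U ⋈[e=f] T)) ⋈[f=g] R) → 4

== RESULT ==
y | e | b | d | f | w | g | v
r | 9 | 2 | 6 | 9 | q | 9 | s
r | 9 | 2 | 6 | 9 | q | 9 | s
t | 9 | 2 | 6 | 9 | q | 9 | s
t | 9 | 2 | 6 | 9 | q | 9 | s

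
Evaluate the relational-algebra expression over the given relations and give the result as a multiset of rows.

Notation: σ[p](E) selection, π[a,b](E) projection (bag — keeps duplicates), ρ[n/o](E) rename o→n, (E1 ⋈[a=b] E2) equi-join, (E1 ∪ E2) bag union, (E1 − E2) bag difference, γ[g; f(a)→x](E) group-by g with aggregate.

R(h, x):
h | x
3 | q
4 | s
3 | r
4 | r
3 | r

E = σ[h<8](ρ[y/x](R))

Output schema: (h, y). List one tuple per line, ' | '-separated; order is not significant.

Stepwise |·|:
  R → 5
  ρ[y/x](R) → 5
  σ[h<8](ρ[y/x](R)) → 5

== RESULT ==
h | y
3 | q
3 | r
3 | r
4 | r
4 | s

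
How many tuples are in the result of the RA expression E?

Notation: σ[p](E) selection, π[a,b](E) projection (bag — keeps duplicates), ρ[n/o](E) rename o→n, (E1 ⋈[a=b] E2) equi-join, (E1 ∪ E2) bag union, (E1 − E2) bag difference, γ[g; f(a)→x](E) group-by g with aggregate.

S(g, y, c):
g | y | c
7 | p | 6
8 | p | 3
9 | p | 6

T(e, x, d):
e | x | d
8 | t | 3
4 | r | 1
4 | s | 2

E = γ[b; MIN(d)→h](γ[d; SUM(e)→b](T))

Stepwise |·|:
  T → 3
  γ[d; SUM(e)→b](T) → 3
  γ[b; MIN(d)→h](γ[d; SUM(e)→b](T)) → 2

|E| = 2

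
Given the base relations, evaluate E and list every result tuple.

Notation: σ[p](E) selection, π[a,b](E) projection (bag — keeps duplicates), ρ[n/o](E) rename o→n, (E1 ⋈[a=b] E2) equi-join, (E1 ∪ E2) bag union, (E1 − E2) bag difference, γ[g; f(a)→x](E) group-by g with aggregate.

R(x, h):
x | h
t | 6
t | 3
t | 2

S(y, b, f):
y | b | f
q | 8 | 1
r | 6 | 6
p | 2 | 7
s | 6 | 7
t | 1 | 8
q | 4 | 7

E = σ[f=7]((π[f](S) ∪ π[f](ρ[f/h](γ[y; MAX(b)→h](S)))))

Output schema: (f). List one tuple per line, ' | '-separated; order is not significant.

Subexpression sizes:
  S → 6
  π[f](S) → 6
  S → 6
  γ[y; MAX(b)→h](S) → 5
  ρ[f/h](γ[y; MAX(b)→h](S)) → 5
  π[f](ρ[f/h](γ[y; MAX(b)→h](S))) → 5
  (π[f](S) ∪ π[f](ρ[f/h](γ[y; MAX(b)→h](S)))) → 11
  σ[f=7]((π[f](S) ∪ π[f](ρ[f/h](γ[y; MAX(b)→h](S))))) → 3

== RESULT ==
f
7
7
7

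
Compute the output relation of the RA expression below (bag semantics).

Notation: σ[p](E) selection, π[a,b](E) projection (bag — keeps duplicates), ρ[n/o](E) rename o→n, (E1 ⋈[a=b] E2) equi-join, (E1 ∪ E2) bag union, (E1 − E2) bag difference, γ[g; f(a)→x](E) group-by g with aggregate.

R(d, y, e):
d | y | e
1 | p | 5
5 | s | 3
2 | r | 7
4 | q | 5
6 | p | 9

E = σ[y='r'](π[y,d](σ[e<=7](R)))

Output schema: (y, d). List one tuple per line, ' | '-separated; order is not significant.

Stepwise |·|:
  R → 5
  σ[e<=7](R) → 4
  π[y,d](σ[e<=7](R)) → 4
  σ[y='r'](π[y,d](σ[e<=7](R))) → 1

== RESULT ==
y | d
r | 2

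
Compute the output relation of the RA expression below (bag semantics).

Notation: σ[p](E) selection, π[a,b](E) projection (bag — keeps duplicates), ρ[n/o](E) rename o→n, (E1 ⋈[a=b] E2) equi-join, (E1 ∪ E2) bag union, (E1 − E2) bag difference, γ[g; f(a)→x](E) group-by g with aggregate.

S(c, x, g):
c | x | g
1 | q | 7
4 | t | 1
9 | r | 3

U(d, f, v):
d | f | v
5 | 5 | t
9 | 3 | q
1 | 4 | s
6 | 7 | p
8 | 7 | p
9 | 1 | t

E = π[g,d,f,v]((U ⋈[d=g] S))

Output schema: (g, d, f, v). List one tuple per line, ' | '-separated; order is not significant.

Row counts bottom-up:
  U → 6
  S → 3
  (U ⋈[d=g] S) → 1
  π[g,d,f,v]((U ⋈[d=g] S)) → 1

== RESULT ==
g | d | f | v
1 | 1 | 4 | s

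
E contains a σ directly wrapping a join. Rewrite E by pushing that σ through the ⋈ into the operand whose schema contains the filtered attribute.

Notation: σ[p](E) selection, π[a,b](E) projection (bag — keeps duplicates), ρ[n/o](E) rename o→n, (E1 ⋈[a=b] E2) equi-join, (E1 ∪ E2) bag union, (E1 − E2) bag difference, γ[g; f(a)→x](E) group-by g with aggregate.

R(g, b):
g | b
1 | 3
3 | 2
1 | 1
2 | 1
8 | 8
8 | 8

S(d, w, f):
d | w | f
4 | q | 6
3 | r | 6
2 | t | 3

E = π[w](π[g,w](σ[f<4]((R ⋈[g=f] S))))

σ filters on f, owned by the right side.
E' = π[w](π[g,w]((R ⋈[g=f] σ[f<4](S))))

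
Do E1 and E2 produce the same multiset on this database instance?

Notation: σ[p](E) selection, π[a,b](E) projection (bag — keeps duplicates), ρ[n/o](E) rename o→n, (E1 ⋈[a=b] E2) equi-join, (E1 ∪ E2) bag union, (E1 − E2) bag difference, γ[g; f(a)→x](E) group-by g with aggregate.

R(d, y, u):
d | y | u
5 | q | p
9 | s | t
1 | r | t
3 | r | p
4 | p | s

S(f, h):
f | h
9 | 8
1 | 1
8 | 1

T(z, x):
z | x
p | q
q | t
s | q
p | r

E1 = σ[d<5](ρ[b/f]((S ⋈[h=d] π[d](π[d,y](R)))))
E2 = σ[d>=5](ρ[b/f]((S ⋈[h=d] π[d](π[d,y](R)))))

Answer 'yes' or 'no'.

E1 per-node cardinality:
  S → 3
  R → 5
  π[d,y](R) → 5
  π[d](π[d,y](R)) → 5
  (S ⋈[h=d] π[d](π[d,y](R))) → 2
  ρ[b/f]((S ⋈[h=d] π[d](π[d,y](R)))) → 2
  σ[d<5](ρ[b/f]((S ⋈[h=d] π[d](π[d,y](R))))) → 2
E2 per-node cardinality:
  S → 3
  R → 5
  π[d,y](R) → 5
  π[d](π[d,y](R)) → 5
  (S ⋈[h=d] π[d](π[d,y](R))) → 2
  ρ[b/f]((S ⋈[h=d] π[d](π[d,y](R)))) → 2
  σ[d>=5](ρ[b/f]((S ⋈[h=d] π[d](π[d,y](R))))) → 0

E1 result:
b | h | d
1 | 1 | 1
8 | 1 | 1
E2 result:
b | h | d
(0 rows)
Witness: (8, 1, 1) appears 1× in E1 but 0× in E2.

no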